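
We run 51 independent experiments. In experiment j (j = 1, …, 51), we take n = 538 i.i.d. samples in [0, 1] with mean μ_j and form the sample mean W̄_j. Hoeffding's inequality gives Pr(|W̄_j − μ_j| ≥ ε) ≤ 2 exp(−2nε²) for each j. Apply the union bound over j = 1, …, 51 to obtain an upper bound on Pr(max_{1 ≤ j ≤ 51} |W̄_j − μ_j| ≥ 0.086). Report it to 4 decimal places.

Per-experiment Hoeffding bound: 2·exp(−2·538·0.086²) = 2·exp(−7.95810) = 0.00069964.
Union bound over 51 events: 51·0.00069964 = 0.03568.

0.0357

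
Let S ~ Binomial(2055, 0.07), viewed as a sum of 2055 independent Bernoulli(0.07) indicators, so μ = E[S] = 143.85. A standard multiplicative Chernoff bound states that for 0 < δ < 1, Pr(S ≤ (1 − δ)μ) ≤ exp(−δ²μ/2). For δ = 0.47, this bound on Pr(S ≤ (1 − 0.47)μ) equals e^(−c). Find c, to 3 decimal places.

15.888

c = δ²μ/2 = 0.47²·143.85/2 = 15.8882.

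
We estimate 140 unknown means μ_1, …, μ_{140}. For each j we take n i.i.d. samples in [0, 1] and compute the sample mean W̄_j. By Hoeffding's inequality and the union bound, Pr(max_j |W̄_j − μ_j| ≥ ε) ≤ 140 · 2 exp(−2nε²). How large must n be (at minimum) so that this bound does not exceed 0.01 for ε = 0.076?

Need 2·140·exp(−2nε²) ≤ 0.01, i.e. exp(−2nε²) ≤ 0.01/280.
So 2nε² ≥ ln(280/0.01) = 10.239960.
Hence n ≥ 10.239960/(2·0.076²) = 886.423.
The smallest integer n is 887.

887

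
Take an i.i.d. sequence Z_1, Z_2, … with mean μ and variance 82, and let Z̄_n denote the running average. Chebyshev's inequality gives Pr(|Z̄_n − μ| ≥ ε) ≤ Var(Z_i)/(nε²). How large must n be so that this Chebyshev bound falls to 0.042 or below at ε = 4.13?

115

Require 82/(n·4.13²) ≤ 0.042, i.e. n ≥ 82/(0.042·4.13²) = 114.463.
The smallest integer n is 115.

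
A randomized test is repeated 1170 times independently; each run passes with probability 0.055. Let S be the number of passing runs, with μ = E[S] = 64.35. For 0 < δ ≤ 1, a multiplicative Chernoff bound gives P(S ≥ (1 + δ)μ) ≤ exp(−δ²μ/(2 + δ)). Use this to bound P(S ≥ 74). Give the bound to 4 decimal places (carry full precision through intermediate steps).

Write 74 = (1 + δ)μ, so δ = 74/64.35 − 1 = 0.1499611…
Then the exponent is δ²μ/(2 + δ) = (74 − μ)² / (μ·(2 + δ)) = 0.673094.
Bound = exp(−0.673094) = 0.51013.

0.5101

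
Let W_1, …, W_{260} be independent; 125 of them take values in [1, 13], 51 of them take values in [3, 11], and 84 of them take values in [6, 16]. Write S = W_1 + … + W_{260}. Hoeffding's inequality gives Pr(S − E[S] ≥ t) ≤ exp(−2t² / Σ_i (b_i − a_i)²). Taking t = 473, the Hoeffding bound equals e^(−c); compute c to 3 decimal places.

15.084

Σ(b_i − a_i)² = 125·12² + 51·8² + 84·10² = 29664.
c = 2t² / 29664 = 2·473² / 29664 = 15.0842.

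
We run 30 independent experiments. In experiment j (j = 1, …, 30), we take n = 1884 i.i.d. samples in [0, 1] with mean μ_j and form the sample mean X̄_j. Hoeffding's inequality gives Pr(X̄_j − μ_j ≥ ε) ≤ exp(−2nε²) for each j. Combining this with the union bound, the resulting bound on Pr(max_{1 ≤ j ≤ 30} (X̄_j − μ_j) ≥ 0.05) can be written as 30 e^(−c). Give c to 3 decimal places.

Union bound over the 30 events: Pr(max_{1 ≤ j ≤ 30} (X̄_j − μ_j) ≥ 0.05) ≤ 30·exp(−2nε²) = 30 exp(−2·1884·0.05²).
So c = 2·1884·0.05² = 9.4200.

9.420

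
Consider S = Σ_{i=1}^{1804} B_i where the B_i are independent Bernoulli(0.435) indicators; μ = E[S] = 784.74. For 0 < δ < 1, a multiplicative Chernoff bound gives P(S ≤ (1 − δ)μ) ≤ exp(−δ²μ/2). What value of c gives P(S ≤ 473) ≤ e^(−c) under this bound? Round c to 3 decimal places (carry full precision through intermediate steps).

Write 473 = (1 − δ)μ, so δ = 1 − 473/784.74 = 0.3972526…
Then the exponent is δ²μ/2 = (μ − 473)²/(2μ) = 61.919762.

61.920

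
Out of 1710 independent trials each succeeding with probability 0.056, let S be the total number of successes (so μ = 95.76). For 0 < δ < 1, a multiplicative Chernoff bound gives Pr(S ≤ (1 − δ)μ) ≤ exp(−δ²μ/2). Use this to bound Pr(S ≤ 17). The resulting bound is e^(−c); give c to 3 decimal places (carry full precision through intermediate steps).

Write 17 = (1 − δ)μ, so δ = 1 − 17/95.76 = 0.8224728…
Then the exponent is δ²μ/2 = (μ − 17)²/(2μ) = 32.388981.

32.389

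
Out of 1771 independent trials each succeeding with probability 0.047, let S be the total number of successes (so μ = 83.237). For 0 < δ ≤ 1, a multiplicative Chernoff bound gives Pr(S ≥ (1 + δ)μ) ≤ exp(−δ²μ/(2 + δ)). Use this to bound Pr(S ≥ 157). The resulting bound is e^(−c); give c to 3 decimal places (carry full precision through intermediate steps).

22.648

Write 157 = (1 + δ)μ, so δ = 157/83.237 − 1 = 0.8861804…
Then the exponent is δ²μ/(2 + δ) = (157 − μ)² / (μ·(2 + δ)) = 22.648385.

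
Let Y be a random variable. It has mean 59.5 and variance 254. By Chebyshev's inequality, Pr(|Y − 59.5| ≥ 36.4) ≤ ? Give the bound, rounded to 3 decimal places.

Chebyshev: Pr(|Y − μ| ≥ t) ≤ Var(Y)/t².
Bound = 254 / 1324.96 = 0.1917.

0.192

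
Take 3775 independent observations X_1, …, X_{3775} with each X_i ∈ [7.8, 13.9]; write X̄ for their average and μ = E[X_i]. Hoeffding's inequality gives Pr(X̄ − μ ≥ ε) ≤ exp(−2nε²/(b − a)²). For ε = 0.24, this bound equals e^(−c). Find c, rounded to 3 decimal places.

11.687

c = 2nε²/(b − a)² = 2·3775·0.24² / 6.1² = 11.6872.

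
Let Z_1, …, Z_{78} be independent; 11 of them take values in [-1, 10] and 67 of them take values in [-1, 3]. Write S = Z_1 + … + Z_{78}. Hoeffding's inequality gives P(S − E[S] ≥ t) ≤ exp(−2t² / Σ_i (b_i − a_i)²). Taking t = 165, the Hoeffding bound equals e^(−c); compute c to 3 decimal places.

Σ(b_i − a_i)² = 11·11² + 67·4² = 2403.
c = 2t² / 2403 = 2·165² / 2403 = 22.6592.

22.659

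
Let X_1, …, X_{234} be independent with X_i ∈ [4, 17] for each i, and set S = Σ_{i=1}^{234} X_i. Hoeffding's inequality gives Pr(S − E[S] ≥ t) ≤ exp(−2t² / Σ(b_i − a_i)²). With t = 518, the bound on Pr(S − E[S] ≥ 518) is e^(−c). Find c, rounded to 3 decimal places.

Σ(b_i − a_i)² = 234·(13)² = 39546.
c = 2t²/39546 = 2·518²/39546 = 13.5702.

13.570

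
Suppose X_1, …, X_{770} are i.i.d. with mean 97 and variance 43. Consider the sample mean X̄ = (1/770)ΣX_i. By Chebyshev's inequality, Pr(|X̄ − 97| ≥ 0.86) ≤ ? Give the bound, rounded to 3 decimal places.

0.076

Var(X̄) = Var(X_i)/n = 43/770 = 0.055844.
Chebyshev: Pr(|X̄ − 97| ≥ 0.86) ≤ Var(X̄)/(0.86)² = 43/(770·0.86²) = 0.0755.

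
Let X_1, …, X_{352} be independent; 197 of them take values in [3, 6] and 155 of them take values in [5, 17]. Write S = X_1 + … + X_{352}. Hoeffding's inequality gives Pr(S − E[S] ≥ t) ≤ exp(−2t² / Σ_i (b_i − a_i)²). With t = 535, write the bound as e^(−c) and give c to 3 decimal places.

23.760

Σ(b_i − a_i)² = 197·3² + 155·12² = 24093.
c = 2t² / 24093 = 2·535² / 24093 = 23.7600.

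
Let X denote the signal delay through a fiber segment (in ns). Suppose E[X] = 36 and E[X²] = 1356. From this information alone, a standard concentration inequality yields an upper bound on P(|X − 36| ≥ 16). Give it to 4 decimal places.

0.2344

The first two moments determine the variance, so Chebyshev's inequality is the sharpest standard bound available.
Var(X) = E[X²] − (E[X])² = 1356 − 1296 = 60.
Chebyshev's inequality: P(|X − μ| ≥ t) ≤ Var(X)/t² = 60/256 = 0.2344.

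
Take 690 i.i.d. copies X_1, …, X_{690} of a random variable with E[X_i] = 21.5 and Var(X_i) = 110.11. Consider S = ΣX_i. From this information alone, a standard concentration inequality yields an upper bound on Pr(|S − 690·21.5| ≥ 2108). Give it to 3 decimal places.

0.017

With mean and variance of each term known, Chebyshev's inequality bounds the deviation of the sum (or sample mean).
Var(S) = n·Var(X_i) = 690·110.11 = 75975.9.
Chebyshev: Pr(|S − 690·21.5| ≥ 2108) ≤ Var(S)/2108² = 75975.9/4443664 = 0.0171.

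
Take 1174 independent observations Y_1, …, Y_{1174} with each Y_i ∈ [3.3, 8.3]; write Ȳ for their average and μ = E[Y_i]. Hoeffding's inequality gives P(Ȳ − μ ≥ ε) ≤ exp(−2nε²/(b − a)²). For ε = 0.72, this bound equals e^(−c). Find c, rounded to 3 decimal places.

c = 2nε²/(b − a)² = 2·1174·0.72² / 5² = 48.6881.

48.688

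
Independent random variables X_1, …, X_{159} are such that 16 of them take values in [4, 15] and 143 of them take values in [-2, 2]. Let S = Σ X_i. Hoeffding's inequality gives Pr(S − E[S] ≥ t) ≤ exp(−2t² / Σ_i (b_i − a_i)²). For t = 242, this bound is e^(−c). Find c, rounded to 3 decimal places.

Σ(b_i − a_i)² = 16·11² + 143·4² = 4224.
c = 2t² / 4224 = 2·242² / 4224 = 27.7292.

27.729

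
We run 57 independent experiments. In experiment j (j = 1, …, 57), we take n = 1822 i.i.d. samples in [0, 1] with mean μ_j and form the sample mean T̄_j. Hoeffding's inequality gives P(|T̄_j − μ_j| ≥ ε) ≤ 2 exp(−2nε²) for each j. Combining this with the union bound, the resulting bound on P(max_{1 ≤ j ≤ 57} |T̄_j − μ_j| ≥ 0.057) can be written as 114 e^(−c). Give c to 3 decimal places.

11.839

Union bound over the 57 events: P(max_{1 ≤ j ≤ 57} |T̄_j − μ_j| ≥ 0.057) ≤ 57·2·exp(−2nε²) = 114 exp(−2·1822·0.057²).
So c = 2·1822·0.057² = 11.8394.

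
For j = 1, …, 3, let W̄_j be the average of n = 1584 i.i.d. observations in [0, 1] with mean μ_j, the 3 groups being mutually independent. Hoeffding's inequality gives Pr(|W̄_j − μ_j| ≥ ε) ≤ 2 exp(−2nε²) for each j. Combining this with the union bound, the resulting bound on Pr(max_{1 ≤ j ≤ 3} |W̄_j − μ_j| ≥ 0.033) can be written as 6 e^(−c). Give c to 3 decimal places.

3.450

Union bound over the 3 events: Pr(max_{1 ≤ j ≤ 3} |W̄_j − μ_j| ≥ 0.033) ≤ 3·2·exp(−2nε²) = 6 exp(−2·1584·0.033²).
So c = 2·1584·0.033² = 3.4500.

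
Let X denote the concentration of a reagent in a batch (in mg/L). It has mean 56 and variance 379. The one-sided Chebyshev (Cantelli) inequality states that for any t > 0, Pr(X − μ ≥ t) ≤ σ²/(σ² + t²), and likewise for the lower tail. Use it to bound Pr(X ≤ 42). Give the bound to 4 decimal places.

0.6591

Here σ² = 379 and t = 14, so σ² + t² = 575.
Cantelli's bound: 379/575 = 0.6591.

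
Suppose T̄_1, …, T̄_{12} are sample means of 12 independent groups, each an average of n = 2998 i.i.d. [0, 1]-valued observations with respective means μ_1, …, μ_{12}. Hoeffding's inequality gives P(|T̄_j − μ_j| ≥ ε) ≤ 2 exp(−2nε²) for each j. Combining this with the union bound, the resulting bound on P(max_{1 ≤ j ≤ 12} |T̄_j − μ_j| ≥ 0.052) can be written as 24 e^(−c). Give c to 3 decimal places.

Union bound over the 12 events: P(max_{1 ≤ j ≤ 12} |T̄_j − μ_j| ≥ 0.052) ≤ 12·2·exp(−2nε²) = 24 exp(−2·2998·0.052²).
So c = 2·2998·0.052² = 16.2132.

16.213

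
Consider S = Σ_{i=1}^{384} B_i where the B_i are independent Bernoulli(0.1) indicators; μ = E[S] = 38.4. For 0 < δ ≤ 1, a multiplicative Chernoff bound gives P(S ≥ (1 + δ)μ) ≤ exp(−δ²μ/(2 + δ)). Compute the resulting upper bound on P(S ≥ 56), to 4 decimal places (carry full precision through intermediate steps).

0.0376

Write 56 = (1 + δ)μ, so δ = 56/38.4 − 1 = 0.4583333…
Then the exponent is δ²μ/(2 + δ) = (56 − μ)² / (μ·(2 + δ)) = 3.281356.
Bound = exp(−3.281356) = 0.03758.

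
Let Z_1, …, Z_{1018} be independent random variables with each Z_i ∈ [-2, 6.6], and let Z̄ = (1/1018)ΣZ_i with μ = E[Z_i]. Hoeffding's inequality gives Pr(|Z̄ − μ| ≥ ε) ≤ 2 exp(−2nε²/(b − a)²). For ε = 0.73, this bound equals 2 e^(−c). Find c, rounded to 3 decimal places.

c = 2nε²/(b − a)² = 2·1018·0.73² / 8.6² = 14.6699.

14.670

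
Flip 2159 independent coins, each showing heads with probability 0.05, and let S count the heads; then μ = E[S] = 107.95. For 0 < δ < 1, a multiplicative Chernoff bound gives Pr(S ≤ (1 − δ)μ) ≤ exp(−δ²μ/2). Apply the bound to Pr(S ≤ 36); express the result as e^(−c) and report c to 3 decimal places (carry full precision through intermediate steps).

23.978

Write 36 = (1 − δ)μ, so δ = 1 − 36/107.95 = 0.6665123…
Then the exponent is δ²μ/2 = (μ − 36)²/(2μ) = 23.977779.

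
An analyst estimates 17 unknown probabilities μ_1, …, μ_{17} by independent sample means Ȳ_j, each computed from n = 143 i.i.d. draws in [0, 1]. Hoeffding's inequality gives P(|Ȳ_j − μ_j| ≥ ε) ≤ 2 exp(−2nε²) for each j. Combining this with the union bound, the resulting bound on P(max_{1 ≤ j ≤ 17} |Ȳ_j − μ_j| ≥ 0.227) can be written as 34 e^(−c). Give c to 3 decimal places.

Union bound over the 17 events: P(max_{1 ≤ j ≤ 17} |Ȳ_j − μ_j| ≥ 0.227) ≤ 17·2·exp(−2nε²) = 34 exp(−2·143·0.227²).
So c = 2·143·0.227² = 14.7373.

14.737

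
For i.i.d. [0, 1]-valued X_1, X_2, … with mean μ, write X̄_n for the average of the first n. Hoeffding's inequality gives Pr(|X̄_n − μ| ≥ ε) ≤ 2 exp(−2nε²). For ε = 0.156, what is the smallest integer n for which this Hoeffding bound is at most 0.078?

67

Require 2·exp(−2nε²) ≤ 0.078, i.e. 2nε² ≥ ln(2/0.078) = 3.244194.
So n ≥ 3.244194 / (2·0.156²) = 66.654.
The smallest integer n is 67.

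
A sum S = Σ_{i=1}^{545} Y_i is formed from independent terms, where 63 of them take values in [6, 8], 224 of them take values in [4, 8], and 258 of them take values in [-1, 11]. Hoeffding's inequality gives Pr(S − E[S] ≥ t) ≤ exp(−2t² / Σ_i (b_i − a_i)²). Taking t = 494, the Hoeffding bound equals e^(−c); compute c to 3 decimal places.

11.908

Σ(b_i − a_i)² = 63·2² + 224·4² + 258·12² = 40988.
c = 2t² / 40988 = 2·494² / 40988 = 11.9077.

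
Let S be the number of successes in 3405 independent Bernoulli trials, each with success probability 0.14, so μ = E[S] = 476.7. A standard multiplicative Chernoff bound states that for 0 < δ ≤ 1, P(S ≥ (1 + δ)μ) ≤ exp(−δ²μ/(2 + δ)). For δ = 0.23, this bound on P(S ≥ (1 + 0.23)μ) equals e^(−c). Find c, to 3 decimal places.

11.308

c = δ²μ/(2 + δ) = 0.23²·476.7/(2 + 0.23) = 11.3083.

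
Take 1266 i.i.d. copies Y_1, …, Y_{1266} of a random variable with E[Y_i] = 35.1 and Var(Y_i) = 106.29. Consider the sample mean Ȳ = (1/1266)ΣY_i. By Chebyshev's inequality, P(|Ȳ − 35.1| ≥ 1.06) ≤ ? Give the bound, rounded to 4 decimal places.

0.0747

Var(Ȳ) = Var(Y_i)/n = 106.29/1266 = 0.083957.
Chebyshev: P(|Ȳ − 35.1| ≥ 1.06) ≤ Var(Ȳ)/(1.06)² = 106.29/(1266·1.06²) = 0.0747.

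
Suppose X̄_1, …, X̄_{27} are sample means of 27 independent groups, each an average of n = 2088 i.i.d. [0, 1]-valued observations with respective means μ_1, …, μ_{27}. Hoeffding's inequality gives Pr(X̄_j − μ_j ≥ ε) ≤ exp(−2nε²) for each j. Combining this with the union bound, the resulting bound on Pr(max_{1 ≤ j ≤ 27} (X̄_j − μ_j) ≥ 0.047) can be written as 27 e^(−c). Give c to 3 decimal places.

Union bound over the 27 events: Pr(max_{1 ≤ j ≤ 27} (X̄_j − μ_j) ≥ 0.047) ≤ 27·exp(−2nε²) = 27 exp(−2·2088·0.047²).
So c = 2·2088·0.047² = 9.2248.

9.225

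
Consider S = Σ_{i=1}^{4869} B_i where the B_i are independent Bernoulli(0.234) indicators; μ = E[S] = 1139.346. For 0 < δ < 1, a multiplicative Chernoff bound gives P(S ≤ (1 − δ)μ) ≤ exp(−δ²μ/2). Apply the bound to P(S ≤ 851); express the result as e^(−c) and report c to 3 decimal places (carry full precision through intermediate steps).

36.487

Write 851 = (1 − δ)μ, so δ = 1 − 851/1139.346 = 0.2530803…
Then the exponent is δ²μ/2 = (μ − 851)²/(2μ) = 36.487343.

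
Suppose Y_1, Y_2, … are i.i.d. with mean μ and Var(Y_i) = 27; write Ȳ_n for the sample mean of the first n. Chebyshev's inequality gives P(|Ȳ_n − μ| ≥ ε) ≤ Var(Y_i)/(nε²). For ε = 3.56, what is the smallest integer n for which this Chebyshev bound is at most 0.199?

11

Require 27/(n·3.56²) ≤ 0.199, i.e. n ≥ 27/(0.199·3.56²) = 10.706.
The smallest integer n is 11.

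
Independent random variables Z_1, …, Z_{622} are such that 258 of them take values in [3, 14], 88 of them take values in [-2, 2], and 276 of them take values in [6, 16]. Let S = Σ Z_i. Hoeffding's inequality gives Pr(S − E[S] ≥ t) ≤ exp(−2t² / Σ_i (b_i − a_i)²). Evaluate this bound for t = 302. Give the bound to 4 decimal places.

0.0484

Σ(b_i − a_i)² = 258·11² + 88·4² + 276·10² = 60226.
Exponent = 2·302² / 60226 = 3.02873.
Bound = exp(−3.02873) = 0.04838.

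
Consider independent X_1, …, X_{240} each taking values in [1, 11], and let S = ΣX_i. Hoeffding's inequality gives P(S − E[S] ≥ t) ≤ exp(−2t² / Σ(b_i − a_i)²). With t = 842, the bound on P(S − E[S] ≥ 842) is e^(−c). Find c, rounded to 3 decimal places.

Σ(b_i − a_i)² = 240·(10)² = 24000.
c = 2t²/24000 = 2·842²/24000 = 59.0803.

59.080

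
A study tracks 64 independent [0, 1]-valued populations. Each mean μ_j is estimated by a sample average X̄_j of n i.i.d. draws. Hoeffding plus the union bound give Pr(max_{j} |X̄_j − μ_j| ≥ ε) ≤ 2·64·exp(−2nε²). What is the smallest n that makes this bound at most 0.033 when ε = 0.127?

Need 2·64·exp(−2nε²) ≤ 0.033, i.e. exp(−2nε²) ≤ 0.033/128.
So 2nε² ≥ ln(128/0.033) = 8.263278.
Hence n ≥ 8.263278/(2·0.127²) = 256.162.
The smallest integer n is 257.

257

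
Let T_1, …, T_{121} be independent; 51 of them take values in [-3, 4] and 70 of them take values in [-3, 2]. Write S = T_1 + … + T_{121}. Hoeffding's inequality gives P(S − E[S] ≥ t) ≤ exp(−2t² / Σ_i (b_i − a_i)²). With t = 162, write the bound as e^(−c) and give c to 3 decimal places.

12.353

Σ(b_i − a_i)² = 51·7² + 70·5² = 4249.
c = 2t² / 4249 = 2·162² / 4249 = 12.3530.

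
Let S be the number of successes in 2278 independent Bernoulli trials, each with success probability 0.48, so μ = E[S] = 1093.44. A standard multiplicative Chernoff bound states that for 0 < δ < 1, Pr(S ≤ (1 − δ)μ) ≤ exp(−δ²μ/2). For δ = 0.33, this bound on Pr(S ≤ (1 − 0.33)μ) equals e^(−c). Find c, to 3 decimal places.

59.538

c = δ²μ/2 = 0.33²·1093.44/2 = 59.5378.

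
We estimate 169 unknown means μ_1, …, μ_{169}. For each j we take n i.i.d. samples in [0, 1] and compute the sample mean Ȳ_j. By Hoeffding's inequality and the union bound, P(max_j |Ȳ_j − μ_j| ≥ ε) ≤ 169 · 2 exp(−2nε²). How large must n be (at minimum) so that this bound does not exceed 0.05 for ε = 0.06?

1225

Need 2·169·exp(−2nε²) ≤ 0.05, i.e. exp(−2nε²) ≤ 0.05/338.
So 2nε² ≥ ln(338/0.05) = 8.818778.
Hence n ≥ 8.818778/(2·0.06²) = 1224.830.
The smallest integer n is 1225.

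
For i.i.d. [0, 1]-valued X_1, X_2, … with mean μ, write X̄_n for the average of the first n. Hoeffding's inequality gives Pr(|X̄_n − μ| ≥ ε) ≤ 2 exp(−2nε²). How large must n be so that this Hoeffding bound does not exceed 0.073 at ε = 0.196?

44

Require 2·exp(−2nε²) ≤ 0.073, i.e. 2nε² ≥ ln(2/0.073) = 3.310443.
So n ≥ 3.310443 / (2·0.196²) = 43.087.
The smallest integer n is 44.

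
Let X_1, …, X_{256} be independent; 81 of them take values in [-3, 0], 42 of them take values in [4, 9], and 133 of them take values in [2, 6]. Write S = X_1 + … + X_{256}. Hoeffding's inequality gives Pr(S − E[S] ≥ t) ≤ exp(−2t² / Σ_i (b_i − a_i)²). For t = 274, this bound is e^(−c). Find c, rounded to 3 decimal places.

Σ(b_i − a_i)² = 81·3² + 42·5² + 133·4² = 3907.
c = 2t² / 3907 = 2·274² / 3907 = 38.4315.

38.432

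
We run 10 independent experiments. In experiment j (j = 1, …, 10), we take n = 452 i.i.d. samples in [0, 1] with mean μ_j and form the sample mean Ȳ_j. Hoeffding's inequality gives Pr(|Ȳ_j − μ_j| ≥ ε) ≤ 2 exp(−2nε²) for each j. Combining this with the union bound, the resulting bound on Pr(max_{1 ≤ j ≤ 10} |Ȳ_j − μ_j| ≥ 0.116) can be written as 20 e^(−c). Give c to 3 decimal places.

12.164

Union bound over the 10 events: Pr(max_{1 ≤ j ≤ 10} |Ȳ_j − μ_j| ≥ 0.116) ≤ 10·2·exp(−2nε²) = 20 exp(−2·452·0.116²).
So c = 2·452·0.116² = 12.1642.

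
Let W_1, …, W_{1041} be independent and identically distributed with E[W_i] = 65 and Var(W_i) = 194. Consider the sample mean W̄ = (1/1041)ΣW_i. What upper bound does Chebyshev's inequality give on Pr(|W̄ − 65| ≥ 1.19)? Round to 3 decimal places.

0.132

Var(W̄) = Var(W_i)/n = 194/1041 = 0.18636.
Chebyshev: Pr(|W̄ − 65| ≥ 1.19) ≤ Var(W̄)/(1.19)² = 194/(1041·1.19²) = 0.1316.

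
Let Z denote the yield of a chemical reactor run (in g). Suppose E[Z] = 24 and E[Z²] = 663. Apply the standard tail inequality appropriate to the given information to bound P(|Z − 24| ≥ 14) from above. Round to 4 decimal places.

The first two moments determine the variance, so Chebyshev's inequality is the sharpest standard bound available.
Var(Z) = E[Z²] − (E[Z])² = 663 − 576 = 87.
Chebyshev's inequality: P(|Z − μ| ≥ t) ≤ Var(Z)/t² = 87/196 = 0.4439.

0.4439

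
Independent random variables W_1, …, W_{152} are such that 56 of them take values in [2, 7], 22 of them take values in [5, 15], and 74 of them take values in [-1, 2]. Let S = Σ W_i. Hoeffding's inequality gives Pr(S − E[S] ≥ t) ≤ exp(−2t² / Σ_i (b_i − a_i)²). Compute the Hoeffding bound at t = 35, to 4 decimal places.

0.5631

Σ(b_i − a_i)² = 56·5² + 22·10² + 74·3² = 4266.
Exponent = 2·35² / 4266 = 0.57431.
Bound = exp(−0.57431) = 0.56309.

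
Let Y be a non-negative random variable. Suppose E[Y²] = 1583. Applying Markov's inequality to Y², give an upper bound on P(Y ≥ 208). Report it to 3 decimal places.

Since Y ≥ 0, the event {Y ≥ 208} is the same as {Y² ≥ 43264}.
Markov's inequality applied to Y² gives P(Y² ≥ 43264) ≤ E[Y²]/43264 = 1583/43264 = 0.0366.

0.037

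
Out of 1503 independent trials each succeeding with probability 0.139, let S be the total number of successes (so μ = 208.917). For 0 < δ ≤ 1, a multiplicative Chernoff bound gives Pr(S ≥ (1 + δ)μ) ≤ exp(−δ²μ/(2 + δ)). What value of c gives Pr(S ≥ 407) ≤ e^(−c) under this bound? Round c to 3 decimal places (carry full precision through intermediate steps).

63.705

Write 407 = (1 + δ)μ, so δ = 407/208.917 − 1 = 0.9481421…
Then the exponent is δ²μ/(2 + δ) = (407 − μ)² / (μ·(2 + δ)) = 63.704809.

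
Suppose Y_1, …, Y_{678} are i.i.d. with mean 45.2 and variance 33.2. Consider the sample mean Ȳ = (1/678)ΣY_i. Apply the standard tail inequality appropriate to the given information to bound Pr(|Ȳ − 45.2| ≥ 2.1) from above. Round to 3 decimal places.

With mean and variance of each term known, Chebyshev's inequality bounds the deviation of the sum (or sample mean).
Var(Ȳ) = Var(Y_i)/n = 33.2/678 = 0.048968.
Chebyshev: Pr(|Ȳ − 45.2| ≥ 2.1) ≤ Var(Ȳ)/(2.1)² = 33.2/(678·2.1²) = 0.0111.

0.011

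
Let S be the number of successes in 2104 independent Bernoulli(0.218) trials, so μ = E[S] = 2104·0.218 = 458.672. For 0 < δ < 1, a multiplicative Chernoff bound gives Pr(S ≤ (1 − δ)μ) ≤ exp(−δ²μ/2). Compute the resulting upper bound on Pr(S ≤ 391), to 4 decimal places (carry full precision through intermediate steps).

Write 391 = (1 − δ)μ, so δ = 1 − 391/458.672 = 0.147539…
Then the exponent is δ²μ/2 = (μ − 391)²/(2μ) = 4.992129.
Bound = exp(−4.992129) = 0.00679.

0.0068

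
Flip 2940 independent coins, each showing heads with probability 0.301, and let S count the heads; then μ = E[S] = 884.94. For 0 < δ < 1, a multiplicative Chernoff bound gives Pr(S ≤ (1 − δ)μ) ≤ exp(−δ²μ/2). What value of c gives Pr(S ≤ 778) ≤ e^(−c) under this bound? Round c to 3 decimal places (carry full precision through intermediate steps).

Write 778 = (1 − δ)μ, so δ = 1 − 778/884.94 = 0.1208444…
Then the exponent is δ²μ/2 = (μ − 778)²/(2μ) = 6.461547.

6.462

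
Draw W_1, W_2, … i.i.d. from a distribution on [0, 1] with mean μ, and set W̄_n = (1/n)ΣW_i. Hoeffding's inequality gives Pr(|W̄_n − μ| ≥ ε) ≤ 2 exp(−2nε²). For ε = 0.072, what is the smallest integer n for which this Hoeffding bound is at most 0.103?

287

Require 2·exp(−2nε²) ≤ 0.103, i.e. 2nε² ≥ ln(2/0.103) = 2.966173.
So n ≥ 2.966173 / (2·0.072²) = 286.089.
The smallest integer n is 287.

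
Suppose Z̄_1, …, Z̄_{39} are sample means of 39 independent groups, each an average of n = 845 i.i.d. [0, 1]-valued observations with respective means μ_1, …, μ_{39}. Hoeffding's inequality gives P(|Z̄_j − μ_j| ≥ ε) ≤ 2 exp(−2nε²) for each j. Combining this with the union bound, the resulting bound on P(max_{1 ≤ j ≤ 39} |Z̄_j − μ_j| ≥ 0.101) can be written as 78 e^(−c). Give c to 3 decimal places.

Union bound over the 39 events: P(max_{1 ≤ j ≤ 39} |Z̄_j − μ_j| ≥ 0.101) ≤ 39·2·exp(−2nε²) = 78 exp(−2·845·0.101²).
So c = 2·845·0.101² = 17.2397.

17.240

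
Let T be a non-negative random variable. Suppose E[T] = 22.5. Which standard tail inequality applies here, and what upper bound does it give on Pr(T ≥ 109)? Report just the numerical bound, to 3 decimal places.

0.206

Only the mean of a non-negative variable is known, so Markov's inequality is the applicable tail bound.
Markov's inequality: for a non-negative random variable, Pr(T ≥ a) ≤ E[T]/a.
Here E[T] = 22.5 and a = 109, so the bound is 22.5/109 = 0.2064.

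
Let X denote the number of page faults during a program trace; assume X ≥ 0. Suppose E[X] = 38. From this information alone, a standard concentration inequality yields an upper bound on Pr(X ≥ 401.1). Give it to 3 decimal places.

0.095

Only the mean of a non-negative variable is known, so Markov's inequality is the applicable tail bound.
Markov's inequality: for a non-negative random variable, Pr(X ≥ a) ≤ E[X]/a.
Here E[X] = 38 and a = 401.1, so the bound is 38/401.1 = 0.0947.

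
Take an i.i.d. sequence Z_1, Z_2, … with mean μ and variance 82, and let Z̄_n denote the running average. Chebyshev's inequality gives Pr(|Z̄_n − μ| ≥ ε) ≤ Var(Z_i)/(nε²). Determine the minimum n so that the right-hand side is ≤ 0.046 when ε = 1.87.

Require 82/(n·1.87²) ≤ 0.046, i.e. n ≥ 82/(0.046·1.87²) = 509.768.
The smallest integer n is 510.

510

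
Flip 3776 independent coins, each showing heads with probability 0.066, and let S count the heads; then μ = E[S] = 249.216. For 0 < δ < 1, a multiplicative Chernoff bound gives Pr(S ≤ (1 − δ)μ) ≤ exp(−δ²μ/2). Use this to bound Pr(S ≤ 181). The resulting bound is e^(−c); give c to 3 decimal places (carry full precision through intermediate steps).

Write 181 = (1 − δ)μ, so δ = 1 − 181/249.216 = 0.2737224…
Then the exponent is δ²μ/2 = (μ − 181)²/(2μ) = 9.336123.

9.336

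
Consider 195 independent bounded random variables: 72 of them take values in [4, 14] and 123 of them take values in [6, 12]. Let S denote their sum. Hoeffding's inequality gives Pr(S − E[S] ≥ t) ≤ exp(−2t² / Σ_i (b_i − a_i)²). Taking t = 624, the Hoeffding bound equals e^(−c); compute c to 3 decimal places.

Σ(b_i − a_i)² = 72·10² + 123·6² = 11628.
c = 2t² / 11628 = 2·624² / 11628 = 66.9721.

66.972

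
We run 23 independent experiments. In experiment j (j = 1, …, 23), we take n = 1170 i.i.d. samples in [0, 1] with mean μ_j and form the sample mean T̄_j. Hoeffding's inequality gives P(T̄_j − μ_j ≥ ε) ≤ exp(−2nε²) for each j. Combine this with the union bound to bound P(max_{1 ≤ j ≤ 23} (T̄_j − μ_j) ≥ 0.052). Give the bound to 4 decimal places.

Per-experiment Hoeffding bound: exp(−2·1170·0.052²) = exp(−6.32736) = 0.0017867.
Union bound over 23 events: 23·0.0017867 = 0.04110.

0.0411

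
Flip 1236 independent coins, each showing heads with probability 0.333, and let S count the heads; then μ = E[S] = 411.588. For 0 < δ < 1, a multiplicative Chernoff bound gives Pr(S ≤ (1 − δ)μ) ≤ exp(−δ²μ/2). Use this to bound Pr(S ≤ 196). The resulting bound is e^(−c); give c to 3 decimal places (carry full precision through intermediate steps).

56.462

Write 196 = (1 − δ)μ, so δ = 1 − 196/411.588 = 0.5237956…
Then the exponent is δ²μ/2 = (μ − 196)²/(2μ) = 56.462027.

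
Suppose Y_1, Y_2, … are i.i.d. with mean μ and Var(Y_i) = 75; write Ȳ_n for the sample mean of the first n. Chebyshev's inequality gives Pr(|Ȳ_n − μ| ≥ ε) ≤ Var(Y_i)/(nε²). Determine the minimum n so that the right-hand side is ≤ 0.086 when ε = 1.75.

285

Require 75/(n·1.75²) ≤ 0.086, i.e. n ≥ 75/(0.086·1.75²) = 284.765.
The smallest integer n is 285.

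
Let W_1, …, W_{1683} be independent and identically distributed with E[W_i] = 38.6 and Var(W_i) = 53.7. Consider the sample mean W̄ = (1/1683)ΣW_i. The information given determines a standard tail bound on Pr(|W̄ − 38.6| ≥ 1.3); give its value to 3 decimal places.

0.019

With mean and variance of each term known, Chebyshev's inequality bounds the deviation of the sum (or sample mean).
Var(W̄) = Var(W_i)/n = 53.7/1683 = 0.031907.
Chebyshev: Pr(|W̄ − 38.6| ≥ 1.3) ≤ Var(W̄)/(1.3)² = 53.7/(1683·1.3²) = 0.0189.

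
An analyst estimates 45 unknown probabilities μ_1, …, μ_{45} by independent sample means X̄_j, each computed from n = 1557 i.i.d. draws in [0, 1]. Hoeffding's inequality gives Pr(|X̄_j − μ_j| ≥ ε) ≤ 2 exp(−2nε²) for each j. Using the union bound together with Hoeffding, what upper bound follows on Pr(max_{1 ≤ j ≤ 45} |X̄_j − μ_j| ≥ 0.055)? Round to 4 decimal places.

Per-experiment Hoeffding bound: 2·exp(−2·1557·0.055²) = 2·exp(−9.41985) = 0.0001622.
Union bound over 45 events: 45·0.0001622 = 0.00730.

0.0073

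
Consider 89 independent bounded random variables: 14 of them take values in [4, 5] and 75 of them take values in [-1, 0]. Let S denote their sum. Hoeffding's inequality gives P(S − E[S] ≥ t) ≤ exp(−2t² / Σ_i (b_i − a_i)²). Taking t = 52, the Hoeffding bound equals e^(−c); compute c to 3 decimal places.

Σ(b_i − a_i)² = 14·1² + 75·1² = 89.
c = 2t² / 89 = 2·52² / 89 = 60.7640.

60.764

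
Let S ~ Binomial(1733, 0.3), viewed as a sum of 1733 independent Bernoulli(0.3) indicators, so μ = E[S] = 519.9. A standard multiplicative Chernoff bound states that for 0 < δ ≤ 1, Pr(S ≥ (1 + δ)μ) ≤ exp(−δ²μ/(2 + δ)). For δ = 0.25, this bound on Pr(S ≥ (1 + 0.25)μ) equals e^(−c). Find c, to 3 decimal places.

c = δ²μ/(2 + δ) = 0.25²·519.9/(2 + 0.25) = 14.4417.

14.442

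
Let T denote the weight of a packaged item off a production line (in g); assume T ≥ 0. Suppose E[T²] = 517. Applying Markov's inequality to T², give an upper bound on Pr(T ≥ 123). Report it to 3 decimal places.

0.034

Since T ≥ 0, the event {T ≥ 123} is the same as {T² ≥ 15129}.
Markov's inequality applied to T² gives Pr(T² ≥ 15129) ≤ E[T²]/15129 = 517/15129 = 0.0342.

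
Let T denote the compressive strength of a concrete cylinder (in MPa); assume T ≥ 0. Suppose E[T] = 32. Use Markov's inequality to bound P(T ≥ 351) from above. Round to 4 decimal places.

Markov's inequality: for a non-negative random variable, P(T ≥ a) ≤ E[T]/a.
Here E[T] = 32 and a = 351, so the bound is 32/351 = 0.0912.

0.0912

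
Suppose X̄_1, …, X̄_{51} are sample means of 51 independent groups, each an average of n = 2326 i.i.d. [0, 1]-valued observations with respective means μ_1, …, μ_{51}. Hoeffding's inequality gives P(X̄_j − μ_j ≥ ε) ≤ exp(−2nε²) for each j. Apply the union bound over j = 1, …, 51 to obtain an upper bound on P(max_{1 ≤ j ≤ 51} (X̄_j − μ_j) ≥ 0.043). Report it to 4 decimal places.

0.0094

Per-experiment Hoeffding bound: exp(−2·2326·0.043²) = exp(−8.60155) = 0.00018382.
Union bound over 51 events: 51·0.00018382 = 0.00937.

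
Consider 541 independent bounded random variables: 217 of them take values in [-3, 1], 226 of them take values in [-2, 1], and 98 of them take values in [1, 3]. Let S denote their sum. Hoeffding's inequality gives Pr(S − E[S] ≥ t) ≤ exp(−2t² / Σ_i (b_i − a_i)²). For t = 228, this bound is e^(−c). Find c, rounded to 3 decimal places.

Σ(b_i − a_i)² = 217·4² + 226·3² + 98·2² = 5898.
c = 2t² / 5898 = 2·228² / 5898 = 17.6277.

17.628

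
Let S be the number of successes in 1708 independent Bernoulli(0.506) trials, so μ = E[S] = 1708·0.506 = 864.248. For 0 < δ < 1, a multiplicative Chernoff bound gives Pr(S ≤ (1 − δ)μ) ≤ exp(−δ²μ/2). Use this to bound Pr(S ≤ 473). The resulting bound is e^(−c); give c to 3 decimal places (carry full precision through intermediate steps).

Write 473 = (1 − δ)μ, so δ = 1 − 473/864.248 = 0.4527034…
Then the exponent is δ²μ/2 = (μ − 473)²/(2μ) = 88.559648.

88.560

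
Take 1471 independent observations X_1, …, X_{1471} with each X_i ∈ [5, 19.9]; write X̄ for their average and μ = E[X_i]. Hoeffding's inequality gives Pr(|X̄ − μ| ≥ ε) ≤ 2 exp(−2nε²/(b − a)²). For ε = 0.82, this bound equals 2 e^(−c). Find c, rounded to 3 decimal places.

c = 2nε²/(b − a)² = 2·1471·0.82² / 14.9² = 8.9104.

8.910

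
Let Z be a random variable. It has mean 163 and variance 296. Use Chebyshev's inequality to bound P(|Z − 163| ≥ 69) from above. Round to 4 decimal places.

0.0622

Chebyshev: P(|Z − μ| ≥ t) ≤ Var(Z)/t².
Bound = 296 / 4761 = 0.0622.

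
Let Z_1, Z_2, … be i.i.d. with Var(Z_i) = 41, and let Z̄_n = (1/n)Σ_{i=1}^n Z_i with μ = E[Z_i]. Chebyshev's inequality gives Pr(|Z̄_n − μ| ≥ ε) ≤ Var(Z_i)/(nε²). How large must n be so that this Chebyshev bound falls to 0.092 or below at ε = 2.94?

52

Require 41/(n·2.94²) ≤ 0.092, i.e. n ≥ 41/(0.092·2.94²) = 51.559.
The smallest integer n is 52.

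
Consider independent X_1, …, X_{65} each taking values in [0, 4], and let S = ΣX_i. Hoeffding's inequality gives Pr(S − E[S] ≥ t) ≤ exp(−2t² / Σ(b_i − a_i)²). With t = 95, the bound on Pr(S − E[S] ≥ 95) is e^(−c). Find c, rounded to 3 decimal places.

17.356

Σ(b_i − a_i)² = 65·(4)² = 1040.
c = 2t²/1040 = 2·95²/1040 = 17.3558.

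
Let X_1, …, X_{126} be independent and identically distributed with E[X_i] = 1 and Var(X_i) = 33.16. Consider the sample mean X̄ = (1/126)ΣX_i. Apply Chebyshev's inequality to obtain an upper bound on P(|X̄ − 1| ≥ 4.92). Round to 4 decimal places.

0.0109

Var(X̄) = Var(X_i)/n = 33.16/126 = 0.26317.
Chebyshev: P(|X̄ − 1| ≥ 4.92) ≤ Var(X̄)/(4.92)² = 33.16/(126·4.92²) = 0.0109.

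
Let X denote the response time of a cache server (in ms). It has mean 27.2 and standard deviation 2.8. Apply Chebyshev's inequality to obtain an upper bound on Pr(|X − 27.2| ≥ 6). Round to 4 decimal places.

Chebyshev: Pr(|X − μ| ≥ t) ≤ Var(X)/t².
Var(X) = σ² = 2.8² = 7.84.
Bound = 7.84 / 36 = 0.2178.

0.2178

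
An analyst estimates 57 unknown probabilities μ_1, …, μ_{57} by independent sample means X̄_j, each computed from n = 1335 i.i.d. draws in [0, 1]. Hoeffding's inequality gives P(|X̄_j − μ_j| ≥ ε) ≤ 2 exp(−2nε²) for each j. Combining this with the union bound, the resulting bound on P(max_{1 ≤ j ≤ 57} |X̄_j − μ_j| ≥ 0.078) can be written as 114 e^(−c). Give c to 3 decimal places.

16.244

Union bound over the 57 events: P(max_{1 ≤ j ≤ 57} |X̄_j − μ_j| ≥ 0.078) ≤ 57·2·exp(−2nε²) = 114 exp(−2·1335·0.078²).
So c = 2·1335·0.078² = 16.2443.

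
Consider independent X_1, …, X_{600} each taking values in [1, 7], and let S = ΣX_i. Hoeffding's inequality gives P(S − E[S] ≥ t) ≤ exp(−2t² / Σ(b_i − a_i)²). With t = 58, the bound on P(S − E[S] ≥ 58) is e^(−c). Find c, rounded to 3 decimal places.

Σ(b_i − a_i)² = 600·(6)² = 21600.
c = 2t²/21600 = 2·58²/21600 = 0.3115.

0.311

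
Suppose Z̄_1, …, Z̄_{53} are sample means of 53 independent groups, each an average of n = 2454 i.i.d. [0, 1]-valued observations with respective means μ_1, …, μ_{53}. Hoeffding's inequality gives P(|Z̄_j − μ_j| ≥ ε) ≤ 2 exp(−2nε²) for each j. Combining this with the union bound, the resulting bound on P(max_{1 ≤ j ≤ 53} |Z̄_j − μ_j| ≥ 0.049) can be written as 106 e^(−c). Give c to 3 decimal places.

11.784

Union bound over the 53 events: P(max_{1 ≤ j ≤ 53} |Z̄_j − μ_j| ≥ 0.049) ≤ 53·2·exp(−2nε²) = 106 exp(−2·2454·0.049²).
So c = 2·2454·0.049² = 11.7841.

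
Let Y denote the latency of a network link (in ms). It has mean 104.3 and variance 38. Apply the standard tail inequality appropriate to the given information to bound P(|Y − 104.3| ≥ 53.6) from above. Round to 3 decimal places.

0.013

Mean and variance are known, so Chebyshev's inequality applies.
Chebyshev: P(|Y − μ| ≥ t) ≤ Var(Y)/t².
Bound = 38 / 2872.96 = 0.0132.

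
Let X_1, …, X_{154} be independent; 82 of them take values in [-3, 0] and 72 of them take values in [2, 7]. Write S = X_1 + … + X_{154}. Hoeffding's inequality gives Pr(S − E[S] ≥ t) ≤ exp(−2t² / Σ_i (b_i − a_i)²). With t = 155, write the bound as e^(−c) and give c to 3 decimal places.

18.932

Σ(b_i − a_i)² = 82·3² + 72·5² = 2538.
c = 2t² / 2538 = 2·155² / 2538 = 18.9322.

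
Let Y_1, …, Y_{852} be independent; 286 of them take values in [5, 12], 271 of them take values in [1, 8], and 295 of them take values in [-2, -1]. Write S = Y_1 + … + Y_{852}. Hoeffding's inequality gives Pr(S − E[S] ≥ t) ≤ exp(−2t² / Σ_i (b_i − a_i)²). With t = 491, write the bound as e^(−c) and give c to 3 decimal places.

17.477

Σ(b_i − a_i)² = 286·7² + 271·7² + 295·1² = 27588.
c = 2t² / 27588 = 2·491² / 27588 = 17.4772.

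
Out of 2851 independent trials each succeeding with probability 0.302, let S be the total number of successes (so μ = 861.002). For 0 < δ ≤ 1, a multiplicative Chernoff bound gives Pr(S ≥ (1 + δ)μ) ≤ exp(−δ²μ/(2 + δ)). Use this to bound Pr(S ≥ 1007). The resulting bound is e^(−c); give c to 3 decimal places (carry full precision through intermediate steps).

Write 1007 = (1 + δ)μ, so δ = 1007/861.002 − 1 = 0.1695676…
Then the exponent is δ²μ/(2 + δ) = (1007 − μ)² / (μ·(2 + δ)) = 11.410810.

11.411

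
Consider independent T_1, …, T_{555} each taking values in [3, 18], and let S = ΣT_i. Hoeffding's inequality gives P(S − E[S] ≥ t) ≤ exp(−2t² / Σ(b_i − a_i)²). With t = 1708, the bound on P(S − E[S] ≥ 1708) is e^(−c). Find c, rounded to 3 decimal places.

Σ(b_i − a_i)² = 555·(15)² = 124875.
c = 2t²/124875 = 2·1708²/124875 = 46.7229.

46.723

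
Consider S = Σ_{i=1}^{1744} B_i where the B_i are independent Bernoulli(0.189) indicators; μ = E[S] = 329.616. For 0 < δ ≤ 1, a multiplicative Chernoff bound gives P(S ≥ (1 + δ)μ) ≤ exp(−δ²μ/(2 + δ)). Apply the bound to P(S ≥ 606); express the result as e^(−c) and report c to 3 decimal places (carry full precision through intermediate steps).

81.645

Write 606 = (1 + δ)μ, so δ = 606/329.616 − 1 = 0.838503…
Then the exponent is δ²μ/(2 + δ) = (606 − μ)² / (μ·(2 + δ)) = 81.644730.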